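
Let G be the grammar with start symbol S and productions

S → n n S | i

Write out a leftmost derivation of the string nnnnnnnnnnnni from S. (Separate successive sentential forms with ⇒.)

S ⇒ nnS   [S → n n S]
nnS ⇒ nnnnS   [S → n n S]
nnnnS ⇒ nnnnnnS   [S → n n S]
nnnnnnS ⇒ nnnnnnnnS   [S → n n S]
nnnnnnnnS ⇒ nnnnnnnnnnS   [S → n n S]
nnnnnnnnnnS ⇒ nnnnnnnnnnnnS   [S → n n S]
nnnnnnnnnnnnS ⇒ nnnnnnnnnnnni   [S → i]

S ⇒ nnS ⇒ nnnnS ⇒ nnnnnnS ⇒ nnnnnnnnS ⇒ nnnnnnnnnnS ⇒ nnnnnnnnnnnnS ⇒ nnnnnnnnnnnni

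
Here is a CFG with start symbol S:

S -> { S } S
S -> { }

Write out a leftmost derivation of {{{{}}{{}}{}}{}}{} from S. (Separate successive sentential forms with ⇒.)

S ⇒ {S}S   [S -> { S } S]
{S}S ⇒ {{S}S}S   [S -> { S } S]
{{S}S}S ⇒ {{{S}S}S}S   [S -> { S } S]
{{{S}S}S}S ⇒ {{{{}}S}S}S   [S -> { }]
{{{{}}S}S}S ⇒ {{{{}}{S}S}S}S   [S -> { S } S]
{{{{}}{S}S}S}S ⇒ {{{{}}{{}}S}S}S   [S -> { }]
{{{{}}{{}}S}S}S ⇒ {{{{}}{{}}{}}S}S   [S -> { }]
{{{{}}{{}}{}}S}S ⇒ {{{{}}{{}}{}}{}}S   [S -> { }]
{{{{}}{{}}{}}{}}S ⇒ {{{{}}{{}}{}}{}}{}   [S -> { }]

S ⇒ {S}S ⇒ {{S}S}S ⇒ {{{S}S}S}S ⇒ {{{{}}S}S}S ⇒ {{{{}}{S}S}S}S ⇒ {{{{}}{{}}S}S}S ⇒ {{{{}}{{}}{}}S}S ⇒ {{{{}}{{}}{}}{}}S ⇒ {{{{}}{{}}{}}{}}{}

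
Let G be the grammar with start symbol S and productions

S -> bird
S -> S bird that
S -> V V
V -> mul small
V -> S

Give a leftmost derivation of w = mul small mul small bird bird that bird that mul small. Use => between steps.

S => V V => mul small V => mul small S => mul small V V => mul small mul small V => mul small mul small S => mul small mul small V V => mul small mul small S V => mul small mul small S bird that V => mul small mul small S bird that bird that V => mul small mul small bird bird that bird that V => mul small mul small bird bird that bird that mul small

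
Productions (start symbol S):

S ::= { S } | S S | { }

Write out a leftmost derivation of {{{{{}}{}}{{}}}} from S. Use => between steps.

S => {S}   [S ::= { S }]
{S} => {{S}}   [S ::= { S }]
{{S}} => {{SS}}   [S ::= S S]
{{SS}} => {{{S}S}}   [S ::= { S }]
{{{S}S}} => {{{SS}S}}   [S ::= S S]
{{{SS}S}} => {{{{S}S}S}}   [S ::= { S }]
{{{{S}S}S}} => {{{{{}}S}S}}   [S ::= { }]
{{{{{}}S}S}} => {{{{{}}{}}S}}   [S ::= { }]
{{{{{}}{}}S}} => {{{{{}}{}}{S}}}   [S ::= { S }]
{{{{{}}{}}{S}}} => {{{{{}}{}}{{}}}}   [S ::= { }]

S=>{S}=>{{S}}=>{{SS}}=>{{{S}S}}=>{{{SS}S}}=>{{{{S}S}S}}=>{{{{{}}S}S}}=>{{{{{}}{}}S}}=>{{{{{}}{}}{S}}}=>{{{{{}}{}}{{}}}}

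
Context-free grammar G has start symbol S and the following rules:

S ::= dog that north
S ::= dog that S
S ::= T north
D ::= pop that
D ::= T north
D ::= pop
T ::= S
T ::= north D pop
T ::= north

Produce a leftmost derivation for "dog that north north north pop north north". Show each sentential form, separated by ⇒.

S ⇒ dog that S ⇒ dog that T north ⇒ dog that S north ⇒ dog that T north north ⇒ dog that north D pop north north ⇒ dog that north T north pop north north ⇒ dog that north north north pop north north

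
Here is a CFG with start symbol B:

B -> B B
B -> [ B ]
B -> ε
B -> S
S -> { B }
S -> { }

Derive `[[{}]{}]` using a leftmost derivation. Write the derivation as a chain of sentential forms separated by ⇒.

B⇒BB⇒BBB⇒[B]BB⇒[BB]BB⇒[[B]B]BB⇒[[S]B]BB⇒[[{B}]B]BB⇒[[{}]B]BB⇒[[{}]S]BB⇒[[{}]{}]BB⇒[[{}]{}]B⇒[[{}]{}]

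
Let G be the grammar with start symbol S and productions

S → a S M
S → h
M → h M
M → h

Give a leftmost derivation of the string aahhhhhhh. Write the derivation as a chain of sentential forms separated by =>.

S=>aSM=>aaSMM=>aahMM=>aahhMM=>aahhhMM=>aahhhhMM=>aahhhhhMM=>aahhhhhhM=>aahhhhhhh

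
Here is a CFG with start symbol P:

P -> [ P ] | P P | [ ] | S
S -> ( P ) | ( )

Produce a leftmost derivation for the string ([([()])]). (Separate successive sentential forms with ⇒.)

P ⇒ S ⇒ (P) ⇒ ([P]) ⇒ ([S]) ⇒ ([(P)]) ⇒ ([([P])]) ⇒ ([([S])]) ⇒ ([([()])])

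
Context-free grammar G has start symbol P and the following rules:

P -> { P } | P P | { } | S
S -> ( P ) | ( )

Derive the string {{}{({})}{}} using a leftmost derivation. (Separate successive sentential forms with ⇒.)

P ⇒ {P} ⇒ {PP} ⇒ {PPP} ⇒ {{}PP} ⇒ {{}{P}P} ⇒ {{}{S}P} ⇒ {{}{(P)}P} ⇒ {{}{({})}P} ⇒ {{}{({})}{}}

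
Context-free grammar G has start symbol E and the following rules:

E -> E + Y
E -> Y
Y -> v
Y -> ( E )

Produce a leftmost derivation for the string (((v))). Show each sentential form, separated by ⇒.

E ⇒ Y   [E -> Y]
Y ⇒ (E)   [Y -> ( E )]
(E) ⇒ (Y)   [E -> Y]
(Y) ⇒ ((E))   [Y -> ( E )]
((E)) ⇒ ((Y))   [E -> Y]
((Y)) ⇒ (((E)))   [Y -> ( E )]
(((E))) ⇒ (((Y)))   [E -> Y]
(((Y))) ⇒ (((v)))   [Y -> v]

E ⇒ Y ⇒ (E) ⇒ (Y) ⇒ ((E)) ⇒ ((Y)) ⇒ (((E))) ⇒ (((Y))) ⇒ (((v)))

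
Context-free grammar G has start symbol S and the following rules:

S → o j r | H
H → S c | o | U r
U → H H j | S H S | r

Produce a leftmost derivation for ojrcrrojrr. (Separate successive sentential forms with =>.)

S => H => Ur => SHSr => HHSr => ScHSr => ojrcHSr => ojrcUrSr => ojrcrrSr => ojrcrrojrr

S => H   [S → H]
H => Ur   [H → U r]
Ur => SHSr   [U → S H S]
SHSr => HHSr   [S → H]
HHSr => ScHSr   [H → S c]
ScHSr => ojrcHSr   [S → o j r]
ojrcHSr => ojrcUrSr   [H → U r]
ojrcUrSr => ojrcrrSr   [U → r]
ojrcrrSr => ojrcrrojrr   [S → o j r]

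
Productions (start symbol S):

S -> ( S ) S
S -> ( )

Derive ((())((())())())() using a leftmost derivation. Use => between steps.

S => (S)S => ((S)S)S => ((())S)S => ((())(S)S)S => ((())((S)S)S)S => ((())((())S)S)S => ((())((())())S)S => ((())((())())())S => ((())((())())())()

S => (S)S   [S -> ( S ) S]
(S)S => ((S)S)S   [S -> ( S ) S]
((S)S)S => ((())S)S   [S -> ( )]
((())S)S => ((())(S)S)S   [S -> ( S ) S]
((())(S)S)S => ((())((S)S)S)S   [S -> ( S ) S]
((())((S)S)S)S => ((())((())S)S)S   [S -> ( )]
((())((())S)S)S => ((())((())())S)S   [S -> ( )]
((())((())())S)S => ((())((())())())S   [S -> ( )]
((())((())())())S => ((())((())())())()   [S -> ( )]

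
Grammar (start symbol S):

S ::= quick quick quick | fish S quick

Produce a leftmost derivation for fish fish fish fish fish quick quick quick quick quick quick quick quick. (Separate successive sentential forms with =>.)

S => fish S quick   [S ::= fish S quick]
fish S quick => fish fish S quick quick   [S ::= fish S quick]
fish fish S quick quick => fish fish fish S quick quick quick   [S ::= fish S quick]
fish fish fish S quick quick quick => fish fish fish fish S quick quick quick quick   [S ::= fish S quick]
fish fish fish fish S quick quick quick quick => fish fish fish fish fish S quick quick quick quick quick   [S ::= fish S quick]
fish fish fish fish fish S quick quick quick quick quick => fish fish fish fish fish quick quick quick quick quick quick quick quick   [S ::= quick quick quick]

S => fish S quick => fish fish S quick quick => fish fish fish S quick quick quick => fish fish fish fish S quick quick quick quick => fish fish fish fish fish S quick quick quick quick quick => fish fish fish fish fish quick quick quick quick quick quick quick quick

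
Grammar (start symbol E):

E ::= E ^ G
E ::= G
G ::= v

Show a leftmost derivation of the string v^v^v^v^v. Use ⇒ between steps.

E ⇒ E^G   [E ::= E ^ G]
E^G ⇒ E^G^G   [E ::= E ^ G]
E^G^G ⇒ E^G^G^G   [E ::= E ^ G]
E^G^G^G ⇒ E^G^G^G^G   [E ::= E ^ G]
E^G^G^G^G ⇒ G^G^G^G^G   [E ::= G]
G^G^G^G^G ⇒ v^G^G^G^G   [G ::= v]
v^G^G^G^G ⇒ v^v^G^G^G   [G ::= v]
v^v^G^G^G ⇒ v^v^v^G^G   [G ::= v]
v^v^v^G^G ⇒ v^v^v^v^G   [G ::= v]
v^v^v^v^G ⇒ v^v^v^v^v   [G ::= v]

E ⇒ E^G ⇒ E^G^G ⇒ E^G^G^G ⇒ E^G^G^G^G ⇒ G^G^G^G^G ⇒ v^G^G^G^G ⇒ v^v^G^G^G ⇒ v^v^v^G^G ⇒ v^v^v^v^G ⇒ v^v^v^v^v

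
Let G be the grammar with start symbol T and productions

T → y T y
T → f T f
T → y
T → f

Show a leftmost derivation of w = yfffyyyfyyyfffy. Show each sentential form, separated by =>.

T => yTy => yfTfy => yffTffy => yfffTfffy => yfffyTyfffy => yfffyyTyyfffy => yfffyyyTyyyfffy => yfffyyyfyyyfffy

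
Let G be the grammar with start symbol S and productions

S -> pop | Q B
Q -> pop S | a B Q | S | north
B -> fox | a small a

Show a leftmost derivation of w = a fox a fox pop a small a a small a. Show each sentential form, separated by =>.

S => Q B => a B Q B => a fox Q B => a fox S B => a fox Q B B => a fox a B Q B B => a fox a fox Q B B => a fox a fox S B B => a fox a fox pop B B => a fox a fox pop a small a B => a fox a fox pop a small a a small a

S => Q B   [S -> Q B]
Q B => a B Q B   [Q -> a B Q]
a B Q B => a fox Q B   [B -> fox]
a fox Q B => a fox S B   [Q -> S]
a fox S B => a fox Q B B   [S -> Q B]
a fox Q B B => a fox a B Q B B   [Q -> a B Q]
a fox a B Q B B => a fox a fox Q B B   [B -> fox]
a fox a fox Q B B => a fox a fox S B B   [Q -> S]
a fox a fox S B B => a fox a fox pop B B   [S -> pop]
a fox a fox pop B B => a fox a fox pop a small a B   [B -> a small a]
a fox a fox pop a small a B => a fox a fox pop a small a a small a   [B -> a small a]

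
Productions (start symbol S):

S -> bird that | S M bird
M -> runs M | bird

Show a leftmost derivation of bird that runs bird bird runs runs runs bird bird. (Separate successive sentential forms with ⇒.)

S ⇒ S M bird   [S -> S M bird]
S M bird ⇒ S M bird M bird   [S -> S M bird]
S M bird M bird ⇒ bird that M bird M bird   [S -> bird that]
bird that M bird M bird ⇒ bird that runs M bird M bird   [M -> runs M]
bird that runs M bird M bird ⇒ bird that runs bird bird M bird   [M -> bird]
bird that runs bird bird M bird ⇒ bird that runs bird bird runs M bird   [M -> runs M]
bird that runs bird bird runs M bird ⇒ bird that runs bird bird runs runs M bird   [M -> runs M]
bird that runs bird bird runs runs M bird ⇒ bird that runs bird bird runs runs runs M bird   [M -> runs M]
bird that runs bird bird runs runs runs M bird ⇒ bird that runs bird bird runs runs runs bird bird   [M -> bird]

S ⇒ S M bird ⇒ S M bird M bird ⇒ bird that M bird M bird ⇒ bird that runs M bird M bird ⇒ bird that runs bird bird M bird ⇒ bird that runs bird bird runs M bird ⇒ bird that runs bird bird runs runs M bird ⇒ bird that runs bird bird runs runs runs M bird ⇒ bird that runs bird bird runs runs runs bird bird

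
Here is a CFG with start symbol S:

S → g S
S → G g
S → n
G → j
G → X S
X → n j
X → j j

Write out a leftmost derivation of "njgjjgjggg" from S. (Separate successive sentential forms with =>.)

S => Gg   [S → G g]
Gg => XSg   [G → X S]
XSg => njSg   [X → n j]
njSg => njgSg   [S → g S]
njgSg => njgGgg   [S → G g]
njgGgg => njgXSgg   [G → X S]
njgXSgg => njgjjSgg   [X → j j]
njgjjSgg => njgjjgSgg   [S → g S]
njgjjgSgg => njgjjgGggg   [S → G g]
njgjjgGggg => njgjjgjggg   [G → j]

S=>Gg=>XSg=>njSg=>njgSg=>njgGgg=>njgXSgg=>njgjjSgg=>njgjjgSgg=>njgjjgGggg=>njgjjgjggg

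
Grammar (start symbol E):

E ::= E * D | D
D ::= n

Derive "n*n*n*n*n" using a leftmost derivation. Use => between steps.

E => E*D   [E ::= E * D]
E*D => E*D*D   [E ::= E * D]
E*D*D => E*D*D*D   [E ::= E * D]
E*D*D*D => E*D*D*D*D   [E ::= E * D]
E*D*D*D*D => D*D*D*D*D   [E ::= D]
D*D*D*D*D => n*D*D*D*D   [D ::= n]
n*D*D*D*D => n*n*D*D*D   [D ::= n]
n*n*D*D*D => n*n*n*D*D   [D ::= n]
n*n*n*D*D => n*n*n*n*D   [D ::= n]
n*n*n*n*D => n*n*n*n*n   [D ::= n]

E => E*D => E*D*D => E*D*D*D => E*D*D*D*D => D*D*D*D*D => n*D*D*D*D => n*n*D*D*D => n*n*n*D*D => n*n*n*n*D => n*n*n*n*n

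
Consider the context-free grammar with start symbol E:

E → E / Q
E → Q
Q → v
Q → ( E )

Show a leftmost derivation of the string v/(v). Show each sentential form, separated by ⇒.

E ⇒ E/Q   [E → E / Q]
E/Q ⇒ Q/Q   [E → Q]
Q/Q ⇒ v/Q   [Q → v]
v/Q ⇒ v/(E)   [Q → ( E )]
v/(E) ⇒ v/(Q)   [E → Q]
v/(Q) ⇒ v/(v)   [Q → v]

E ⇒ E/Q ⇒ Q/Q ⇒ v/Q ⇒ v/(E) ⇒ v/(Q) ⇒ v/(v)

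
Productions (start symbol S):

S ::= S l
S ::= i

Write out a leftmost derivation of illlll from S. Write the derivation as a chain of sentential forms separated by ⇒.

S ⇒ Sl   [S ::= S l]
Sl ⇒ Sll   [S ::= S l]
Sll ⇒ Slll   [S ::= S l]
Slll ⇒ Sllll   [S ::= S l]
Sllll ⇒ Slllll   [S ::= S l]
Slllll ⇒ illlll   [S ::= i]

S⇒Sl⇒Sll⇒Slll⇒Sllll⇒Slllll⇒illlll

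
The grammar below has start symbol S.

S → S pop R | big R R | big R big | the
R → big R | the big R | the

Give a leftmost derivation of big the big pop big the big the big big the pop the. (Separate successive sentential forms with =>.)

S => S pop R   [S → S pop R]
S pop R => S pop R pop R   [S → S pop R]
S pop R pop R => big R big pop R pop R   [S → big R big]
big R big pop R pop R => big the big pop R pop R   [R → the]
big the big pop R pop R => big the big pop big R pop R   [R → big R]
big the big pop big R pop R => big the big pop big the big R pop R   [R → the big R]
big the big pop big the big R pop R => big the big pop big the big the big R pop R   [R → the big R]
big the big pop big the big the big R pop R => big the big pop big the big the big big R pop R   [R → big R]
big the big pop big the big the big big R pop R => big the big pop big the big the big big the pop R   [R → the]
big the big pop big the big the big big the pop R => big the big pop big the big the big big the pop the   [R → the]

S => S pop R => S pop R pop R => big R big pop R pop R => big the big pop R pop R => big the big pop big R pop R => big the big pop big the big R pop R => big the big pop big the big the big R pop R => big the big pop big the big the big big R pop R => big the big pop big the big the big big the pop R => big the big pop big the big the big big the pop the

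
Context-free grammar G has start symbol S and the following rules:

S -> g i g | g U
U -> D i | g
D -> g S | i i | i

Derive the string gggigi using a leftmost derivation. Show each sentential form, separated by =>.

S=>gU=>gDi=>ggSi=>gggigi

S => gU   [S -> g U]
gU => gDi   [U -> D i]
gDi => ggSi   [D -> g S]
ggSi => gggigi   [S -> g i g]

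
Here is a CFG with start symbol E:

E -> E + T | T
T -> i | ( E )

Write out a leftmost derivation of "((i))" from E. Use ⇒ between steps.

E ⇒ T ⇒ (E) ⇒ (T) ⇒ ((E)) ⇒ ((T)) ⇒ ((i))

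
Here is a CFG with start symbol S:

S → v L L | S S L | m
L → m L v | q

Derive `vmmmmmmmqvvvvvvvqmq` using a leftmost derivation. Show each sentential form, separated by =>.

S => SSL   [S → S S L]
SSL => vLLSL   [S → v L L]
vLLSL => vmLvLSL   [L → m L v]
vmLvLSL => vmmLvvLSL   [L → m L v]
vmmLvvLSL => vmmmLvvvLSL   [L → m L v]
vmmmLvvvLSL => vmmmmLvvvvLSL   [L → m L v]
vmmmmLvvvvLSL => vmmmmmLvvvvvLSL   [L → m L v]
vmmmmmLvvvvvLSL => vmmmmmmLvvvvvvLSL   [L → m L v]
vmmmmmmLvvvvvvLSL => vmmmmmmmLvvvvvvvLSL   [L → m L v]
vmmmmmmmLvvvvvvvLSL => vmmmmmmmqvvvvvvvLSL   [L → q]
vmmmmmmmqvvvvvvvLSL => vmmmmmmmqvvvvvvvqSL   [L → q]
vmmmmmmmqvvvvvvvqSL => vmmmmmmmqvvvvvvvqmL   [S → m]
vmmmmmmmqvvvvvvvqmL => vmmmmmmmqvvvvvvvqmq   [L → q]

S=>SSL=>vLLSL=>vmLvLSL=>vmmLvvLSL=>vmmmLvvvLSL=>vmmmmLvvvvLSL=>vmmmmmLvvvvvLSL=>vmmmmmmLvvvvvvLSL=>vmmmmmmmLvvvvvvvLSL=>vmmmmmmmqvvvvvvvLSL=>vmmmmmmmqvvvvvvvqSL=>vmmmmmmmqvvvvvvvqmL=>vmmmmmmmqvvvvvvvqmq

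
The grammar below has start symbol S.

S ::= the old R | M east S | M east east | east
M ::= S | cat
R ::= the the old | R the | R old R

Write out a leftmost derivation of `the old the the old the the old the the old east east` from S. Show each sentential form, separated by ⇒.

S ⇒ M east S   [S ::= M east S]
M east S ⇒ S east S   [M ::= S]
S east S ⇒ the old R east S   [S ::= the old R]
the old R east S ⇒ the old R old R east S   [R ::= R old R]
the old R old R east S ⇒ the old R the old R east S   [R ::= R the]
the old R the old R east S ⇒ the old R the the old R east S   [R ::= R the]
the old R the the old R east S ⇒ the old the the old the the old R east S   [R ::= the the old]
the old the the old the the old R east S ⇒ the old the the old the the old the the old east S   [R ::= the the old]
the old the the old the the old the the old east S ⇒ the old the the old the the old the the old east east   [S ::= east]

S ⇒ M east S ⇒ S east S ⇒ the old R east S ⇒ the old R old R east S ⇒ the old R the old R east S ⇒ the old R the the old R east S ⇒ the old the the old the the old R east S ⇒ the old the the old the the old the the old east S ⇒ the old the the old the the old the the old east east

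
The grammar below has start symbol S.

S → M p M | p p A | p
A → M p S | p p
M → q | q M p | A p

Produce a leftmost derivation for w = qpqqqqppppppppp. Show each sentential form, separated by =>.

S => MpM   [S → M p M]
MpM => qpM   [M → q]
qpM => qpqMp   [M → q M p]
qpqMp => qpqApp   [M → A p]
qpqApp => qpqMpSpp   [A → M p S]
qpqMpSpp => qpqqMppSpp   [M → q M p]
qpqqMppSpp => qpqqqMpppSpp   [M → q M p]
qpqqqMpppSpp => qpqqqqpppSpp   [M → q]
qpqqqqpppSpp => qpqqqqpppppApp   [S → p p A]
qpqqqqpppppApp => qpqqqqppppppppp   [A → p p]

S => MpM => qpM => qpqMp => qpqApp => qpqMpSpp => qpqqMppSpp => qpqqqMpppSpp => qpqqqqpppSpp => qpqqqqpppppApp => qpqqqqppppppppp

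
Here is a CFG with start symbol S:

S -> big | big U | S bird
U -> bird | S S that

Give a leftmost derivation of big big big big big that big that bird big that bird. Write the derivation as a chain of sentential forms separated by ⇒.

S ⇒ S bird ⇒ big U bird ⇒ big S S that bird ⇒ big S bird S that bird ⇒ big big U bird S that bird ⇒ big big S S that bird S that bird ⇒ big big big U S that bird S that bird ⇒ big big big S S that S that bird S that bird ⇒ big big big big S that S that bird S that bird ⇒ big big big big big that S that bird S that bird ⇒ big big big big big that big that bird S that bird ⇒ big big big big big that big that bird big that bird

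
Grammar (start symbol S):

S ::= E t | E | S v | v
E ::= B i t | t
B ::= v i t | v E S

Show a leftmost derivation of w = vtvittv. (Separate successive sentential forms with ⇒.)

S ⇒ Sv ⇒ Etv ⇒ Bittv ⇒ vESittv ⇒ vtSittv ⇒ vtvittv

S ⇒ Sv   [S ::= S v]
Sv ⇒ Etv   [S ::= E t]
Etv ⇒ Bittv   [E ::= B i t]
Bittv ⇒ vESittv   [B ::= v E S]
vESittv ⇒ vtSittv   [E ::= t]
vtSittv ⇒ vtvittv   [S ::= v]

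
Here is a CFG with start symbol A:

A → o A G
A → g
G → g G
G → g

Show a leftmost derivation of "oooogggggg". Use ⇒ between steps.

A ⇒ oAG ⇒ ooAGG ⇒ oooAGGG ⇒ ooooAGGGG ⇒ oooogGGGG ⇒ ooooggGGGG ⇒ oooogggGGG ⇒ ooooggggGG ⇒ oooogggggG ⇒ oooogggggg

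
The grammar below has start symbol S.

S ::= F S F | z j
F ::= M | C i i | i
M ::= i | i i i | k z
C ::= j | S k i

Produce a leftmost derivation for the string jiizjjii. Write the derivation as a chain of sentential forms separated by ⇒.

S ⇒ FSF ⇒ CiiSF ⇒ jiiSF ⇒ jiizjF ⇒ jiizjCii ⇒ jiizjjii

S ⇒ FSF   [S ::= F S F]
FSF ⇒ CiiSF   [F ::= C i i]
CiiSF ⇒ jiiSF   [C ::= j]
jiiSF ⇒ jiizjF   [S ::= z j]
jiizjF ⇒ jiizjCii   [F ::= C i i]
jiizjCii ⇒ jiizjjii   [C ::= j]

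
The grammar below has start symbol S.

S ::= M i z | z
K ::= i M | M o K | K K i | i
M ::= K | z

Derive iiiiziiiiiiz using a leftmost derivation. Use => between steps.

S => Miz   [S ::= M i z]
Miz => Kiz   [M ::= K]
Kiz => iMiz   [K ::= i M]
iMiz => iKiz   [M ::= K]
iKiz => iKKiiz   [K ::= K K i]
iKKiiz => iKKiKiiz   [K ::= K K i]
iKKiKiiz => iKKiKiKiiz   [K ::= K K i]
iKKiKiKiiz => iiMKiKiKiiz   [K ::= i M]
iiMKiKiKiiz => iiKKiKiKiiz   [M ::= K]
iiKKiKiKiiz => iiiKiKiKiiz   [K ::= i]
iiiKiKiKiiz => iiiiMiKiKiiz   [K ::= i M]
iiiiMiKiKiiz => iiiiziKiKiiz   [M ::= z]
iiiiziKiKiiz => iiiiziiiKiiz   [K ::= i]
iiiiziiiKiiz => iiiiziiiiiiz   [K ::= i]

S=>Miz=>Kiz=>iMiz=>iKiz=>iKKiiz=>iKKiKiiz=>iKKiKiKiiz=>iiMKiKiKiiz=>iiKKiKiKiiz=>iiiKiKiKiiz=>iiiiMiKiKiiz=>iiiiziKiKiiz=>iiiiziiiKiiz=>iiiiziiiiiiz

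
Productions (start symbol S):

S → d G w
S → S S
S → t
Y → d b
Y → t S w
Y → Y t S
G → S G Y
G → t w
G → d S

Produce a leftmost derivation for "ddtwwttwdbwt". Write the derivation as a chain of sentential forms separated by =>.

S => SS   [S → S S]
SS => dGwS   [S → d G w]
dGwS => dSGYwS   [G → S G Y]
dSGYwS => dSSGYwS   [S → S S]
dSSGYwS => ddGwSGYwS   [S → d G w]
ddGwSGYwS => ddtwwSGYwS   [G → t w]
ddtwwSGYwS => ddtwwtGYwS   [S → t]
ddtwwtGYwS => ddtwwttwYwS   [G → t w]
ddtwwttwYwS => ddtwwttwdbwS   [Y → d b]
ddtwwttwdbwS => ddtwwttwdbwt   [S → t]

S=>SS=>dGwS=>dSGYwS=>dSSGYwS=>ddGwSGYwS=>ddtwwSGYwS=>ddtwwtGYwS=>ddtwwttwYwS=>ddtwwttwdbwS=>ddtwwttwdbwt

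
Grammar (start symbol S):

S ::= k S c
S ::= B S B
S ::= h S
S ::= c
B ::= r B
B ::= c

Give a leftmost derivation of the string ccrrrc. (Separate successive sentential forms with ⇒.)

S ⇒ BSB ⇒ cSB ⇒ ccB ⇒ ccrB ⇒ ccrrB ⇒ ccrrrB ⇒ ccrrrc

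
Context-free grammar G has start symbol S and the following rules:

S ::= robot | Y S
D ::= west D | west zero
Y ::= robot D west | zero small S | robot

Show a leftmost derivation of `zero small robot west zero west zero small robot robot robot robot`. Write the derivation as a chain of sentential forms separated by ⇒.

S ⇒ Y S ⇒ zero small S S ⇒ zero small Y S S ⇒ zero small robot D west S S ⇒ zero small robot west zero west S S ⇒ zero small robot west zero west Y S S ⇒ zero small robot west zero west zero small S S S ⇒ zero small robot west zero west zero small robot S S ⇒ zero small robot west zero west zero small robot Y S S ⇒ zero small robot west zero west zero small robot robot S S ⇒ zero small robot west zero west zero small robot robot robot S ⇒ zero small robot west zero west zero small robot robot robot robot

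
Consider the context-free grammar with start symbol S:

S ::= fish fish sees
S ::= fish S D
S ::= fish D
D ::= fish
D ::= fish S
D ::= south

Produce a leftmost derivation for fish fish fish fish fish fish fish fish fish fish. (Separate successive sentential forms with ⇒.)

S ⇒ fish S D   [S ::= fish S D]
fish S D ⇒ fish fish S D D   [S ::= fish S D]
fish fish S D D ⇒ fish fish fish S D D D   [S ::= fish S D]
fish fish fish S D D D ⇒ fish fish fish fish S D D D D   [S ::= fish S D]
fish fish fish fish S D D D D ⇒ fish fish fish fish fish D D D D D   [S ::= fish D]
fish fish fish fish fish D D D D D ⇒ fish fish fish fish fish fish D D D D   [D ::= fish]
fish fish fish fish fish fish D D D D ⇒ fish fish fish fish fish fish fish D D D   [D ::= fish]
fish fish fish fish fish fish fish D D D ⇒ fish fish fish fish fish fish fish fish D D   [D ::= fish]
fish fish fish fish fish fish fish fish D D ⇒ fish fish fish fish fish fish fish fish fish D   [D ::= fish]
fish fish fish fish fish fish fish fish fish D ⇒ fish fish fish fish fish fish fish fish fish fish   [D ::= fish]

S ⇒ fish S D ⇒ fish fish S D D ⇒ fish fish fish S D D D ⇒ fish fish fish fish S D D D D ⇒ fish fish fish fish fish D D D D D ⇒ fish fish fish fish fish fish D D D D ⇒ fish fish fish fish fish fish fish D D D ⇒ fish fish fish fish fish fish fish fish D D ⇒ fish fish fish fish fish fish fish fish fish D ⇒ fish fish fish fish fish fish fish fish fish fish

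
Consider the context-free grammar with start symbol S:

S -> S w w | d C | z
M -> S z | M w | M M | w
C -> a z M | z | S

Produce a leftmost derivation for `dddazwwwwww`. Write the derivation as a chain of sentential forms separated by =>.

S => dC   [S -> d C]
dC => dS   [C -> S]
dS => ddC   [S -> d C]
ddC => ddS   [C -> S]
ddS => ddSww   [S -> S w w]
ddSww => dddCww   [S -> d C]
dddCww => dddazMww   [C -> a z M]
dddazMww => dddazMMww   [M -> M M]
dddazMMww => dddazMwMww   [M -> M w]
dddazMwMww => dddazMwwMww   [M -> M w]
dddazMwwMww => dddazwwwMww   [M -> w]
dddazwwwMww => dddazwwwwww   [M -> w]

S=>dC=>dS=>ddC=>ddS=>ddSww=>dddCww=>dddazMww=>dddazMMww=>dddazMwMww=>dddazMwwMww=>dddazwwwMww=>dddazwwwwww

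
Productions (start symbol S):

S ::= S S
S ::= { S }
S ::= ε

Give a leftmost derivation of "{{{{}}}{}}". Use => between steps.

S => {S} => {SS} => {SSS} => {{S}SS} => {{{S}}SS} => {{{SS}}SS} => {{{{S}S}}SS} => {{{{}S}}SS} => {{{{}}}SS} => {{{{}}}SSS} => {{{{}}}{S}SS} => {{{{}}}{}SS} => {{{{}}}{}S} => {{{{}}}{}}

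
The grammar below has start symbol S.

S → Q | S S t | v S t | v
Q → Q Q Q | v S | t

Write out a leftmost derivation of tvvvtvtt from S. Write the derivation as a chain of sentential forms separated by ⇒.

S⇒Q⇒QQQ⇒tQQ⇒tvSQ⇒tvSStQ⇒tvvStStQ⇒tvvvtStQ⇒tvvvtvtQ⇒tvvvtvtt

S ⇒ Q   [S → Q]
Q ⇒ QQQ   [Q → Q Q Q]
QQQ ⇒ tQQ   [Q → t]
tQQ ⇒ tvSQ   [Q → v S]
tvSQ ⇒ tvSStQ   [S → S S t]
tvSStQ ⇒ tvvStStQ   [S → v S t]
tvvStStQ ⇒ tvvvtStQ   [S → v]
tvvvtStQ ⇒ tvvvtvtQ   [S → v]
tvvvtvtQ ⇒ tvvvtvtt   [Q → t]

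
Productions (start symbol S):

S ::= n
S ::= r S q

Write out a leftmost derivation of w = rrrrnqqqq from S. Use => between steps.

S => rSq   [S ::= r S q]
rSq => rrSqq   [S ::= r S q]
rrSqq => rrrSqqq   [S ::= r S q]
rrrSqqq => rrrrSqqqq   [S ::= r S q]
rrrrSqqqq => rrrrnqqqq   [S ::= n]

S => rSq => rrSqq => rrrSqqq => rrrrSqqqq => rrrrnqqqq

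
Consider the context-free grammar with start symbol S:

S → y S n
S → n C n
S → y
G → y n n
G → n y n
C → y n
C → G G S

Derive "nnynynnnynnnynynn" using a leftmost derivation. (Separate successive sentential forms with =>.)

S => nCn   [S → n C n]
nCn => nGGSn   [C → G G S]
nGGSn => nnynGSn   [G → n y n]
nnynGSn => nnynynnSn   [G → y n n]
nnynynnSn => nnynynnnCnn   [S → n C n]
nnynynnnCnn => nnynynnnGGSnn   [C → G G S]
nnynynnnGGSnn => nnynynnnynnGSnn   [G → y n n]
nnynynnnynnGSnn => nnynynnnynnnynSnn   [G → n y n]
nnynynnnynnnynSnn => nnynynnnynnnynynn   [S → y]

S=>nCn=>nGGSn=>nnynGSn=>nnynynnSn=>nnynynnnCnn=>nnynynnnGGSnn=>nnynynnnynnGSnn=>nnynynnnynnnynSnn=>nnynynnnynnnynynn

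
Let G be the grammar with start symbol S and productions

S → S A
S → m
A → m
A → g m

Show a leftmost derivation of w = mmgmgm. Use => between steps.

S => SA => SAA => SAAA => mAAA => mmAA => mmgmA => mmgmgm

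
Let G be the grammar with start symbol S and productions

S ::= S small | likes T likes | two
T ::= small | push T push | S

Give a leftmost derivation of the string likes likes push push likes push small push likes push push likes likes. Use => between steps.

S => likes T likes => likes S likes => likes likes T likes likes => likes likes push T push likes likes => likes likes push push T push push likes likes => likes likes push push S push push likes likes => likes likes push push likes T likes push push likes likes => likes likes push push likes push T push likes push push likes likes => likes likes push push likes push small push likes push push likes likes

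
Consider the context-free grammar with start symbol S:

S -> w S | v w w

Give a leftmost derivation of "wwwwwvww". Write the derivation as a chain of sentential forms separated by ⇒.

S ⇒ wS   [S -> w S]
wS ⇒ wwS   [S -> w S]
wwS ⇒ wwwS   [S -> w S]
wwwS ⇒ wwwwS   [S -> w S]
wwwwS ⇒ wwwwwS   [S -> w S]
wwwwwS ⇒ wwwwwvww   [S -> v w w]

S ⇒ wS ⇒ wwS ⇒ wwwS ⇒ wwwwS ⇒ wwwwwS ⇒ wwwwwvww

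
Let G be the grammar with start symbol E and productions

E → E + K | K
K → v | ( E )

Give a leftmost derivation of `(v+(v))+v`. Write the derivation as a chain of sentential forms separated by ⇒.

E ⇒ E+K ⇒ K+K ⇒ (E)+K ⇒ (E+K)+K ⇒ (K+K)+K ⇒ (v+K)+K ⇒ (v+(E))+K ⇒ (v+(K))+K ⇒ (v+(v))+K ⇒ (v+(v))+v

E ⇒ E+K   [E → E + K]
E+K ⇒ K+K   [E → K]
K+K ⇒ (E)+K   [K → ( E )]
(E)+K ⇒ (E+K)+K   [E → E + K]
(E+K)+K ⇒ (K+K)+K   [E → K]
(K+K)+K ⇒ (v+K)+K   [K → v]
(v+K)+K ⇒ (v+(E))+K   [K → ( E )]
(v+(E))+K ⇒ (v+(K))+K   [E → K]
(v+(K))+K ⇒ (v+(v))+K   [K → v]
(v+(v))+K ⇒ (v+(v))+v   [K → v]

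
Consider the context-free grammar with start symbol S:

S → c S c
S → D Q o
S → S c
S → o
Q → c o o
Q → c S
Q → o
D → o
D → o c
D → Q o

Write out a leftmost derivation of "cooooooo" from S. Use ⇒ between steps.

S ⇒ DQo ⇒ QoQo ⇒ cSoQo ⇒ cDQooQo ⇒ cQoQooQo ⇒ cooQooQo ⇒ coooooQo ⇒ cooooooo

S ⇒ DQo   [S → D Q o]
DQo ⇒ QoQo   [D → Q o]
QoQo ⇒ cSoQo   [Q → c S]
cSoQo ⇒ cDQooQo   [S → D Q o]
cDQooQo ⇒ cQoQooQo   [D → Q o]
cQoQooQo ⇒ cooQooQo   [Q → o]
cooQooQo ⇒ coooooQo   [Q → o]
coooooQo ⇒ cooooooo   [Q → o]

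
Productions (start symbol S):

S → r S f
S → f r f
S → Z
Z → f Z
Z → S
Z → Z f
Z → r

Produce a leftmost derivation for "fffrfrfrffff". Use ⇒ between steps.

S ⇒ Z ⇒ fZ ⇒ ffZ ⇒ fffZ ⇒ fffZf ⇒ fffSf ⇒ fffrSff ⇒ fffrZff ⇒ fffrfZff ⇒ fffrfSff ⇒ fffrfrSfff ⇒ fffrfrfrffff

S ⇒ Z   [S → Z]
Z ⇒ fZ   [Z → f Z]
fZ ⇒ ffZ   [Z → f Z]
ffZ ⇒ fffZ   [Z → f Z]
fffZ ⇒ fffZf   [Z → Z f]
fffZf ⇒ fffSf   [Z → S]
fffSf ⇒ fffrSff   [S → r S f]
fffrSff ⇒ fffrZff   [S → Z]
fffrZff ⇒ fffrfZff   [Z → f Z]
fffrfZff ⇒ fffrfSff   [Z → S]
fffrfSff ⇒ fffrfrSfff   [S → r S f]
fffrfrSfff ⇒ fffrfrfrffff   [S → f r f]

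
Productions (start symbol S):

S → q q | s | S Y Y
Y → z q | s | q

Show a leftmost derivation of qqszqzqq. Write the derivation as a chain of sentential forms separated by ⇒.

S ⇒ SYY ⇒ SYYYY ⇒ qqYYYY ⇒ qqsYYY ⇒ qqszqYY ⇒ qqszqzqY ⇒ qqszqzqq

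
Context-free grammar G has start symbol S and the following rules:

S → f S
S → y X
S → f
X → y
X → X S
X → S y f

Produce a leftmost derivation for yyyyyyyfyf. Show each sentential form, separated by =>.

S=>yX=>ySyf=>yyXyf=>yyXSyf=>yyySyf=>yyyyXyf=>yyyySyfyf=>yyyyyXyfyf=>yyyyyyyfyf

S => yX   [S → y X]
yX => ySyf   [X → S y f]
ySyf => yyXyf   [S → y X]
yyXyf => yyXSyf   [X → X S]
yyXSyf => yyySyf   [X → y]
yyySyf => yyyyXyf   [S → y X]
yyyyXyf => yyyySyfyf   [X → S y f]
yyyySyfyf => yyyyyXyfyf   [S → y X]
yyyyyXyfyf => yyyyyyyfyf   [X → y]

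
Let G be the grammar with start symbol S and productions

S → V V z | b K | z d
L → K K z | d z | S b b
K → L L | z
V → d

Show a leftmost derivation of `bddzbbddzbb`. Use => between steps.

S => bK => bLL => bSbbL => bVVzbbL => bdVzbbL => bddzbbL => bddzbbSbb => bddzbbVVzbb => bddzbbdVzbb => bddzbbddzbb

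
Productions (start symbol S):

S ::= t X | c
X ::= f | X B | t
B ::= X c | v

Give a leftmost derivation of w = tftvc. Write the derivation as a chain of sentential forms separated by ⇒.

S ⇒ tX ⇒ tXB ⇒ tfB ⇒ tfXc ⇒ tfXBc ⇒ tftBc ⇒ tftvc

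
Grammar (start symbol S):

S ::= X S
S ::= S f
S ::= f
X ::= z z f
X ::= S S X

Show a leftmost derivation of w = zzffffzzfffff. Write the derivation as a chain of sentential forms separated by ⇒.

S ⇒ Sf ⇒ Sff ⇒ XSff ⇒ zzfSff ⇒ zzfXSff ⇒ zzfSSXSff ⇒ zzffSXSff ⇒ zzffSfXSff ⇒ zzffffXSff ⇒ zzffffzzfSff ⇒ zzffffzzfSfff ⇒ zzffffzzfffff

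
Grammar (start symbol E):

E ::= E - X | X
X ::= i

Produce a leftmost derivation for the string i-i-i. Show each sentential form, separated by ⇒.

E ⇒ E-X ⇒ E-X-X ⇒ X-X-X ⇒ i-X-X ⇒ i-i-X ⇒ i-i-i

E ⇒ E-X   [E ::= E - X]
E-X ⇒ E-X-X   [E ::= E - X]
E-X-X ⇒ X-X-X   [E ::= X]
X-X-X ⇒ i-X-X   [X ::= i]
i-X-X ⇒ i-i-X   [X ::= i]
i-i-X ⇒ i-i-i   [X ::= i]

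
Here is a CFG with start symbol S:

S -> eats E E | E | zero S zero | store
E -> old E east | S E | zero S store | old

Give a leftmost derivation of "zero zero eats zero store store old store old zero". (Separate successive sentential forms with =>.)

S => zero S zero   [S -> zero S zero]
zero S zero => zero E zero   [S -> E]
zero E zero => zero S E zero   [E -> S E]
zero S E zero => zero E E zero   [S -> E]
zero E E zero => zero zero S store E zero   [E -> zero S store]
zero zero S store E zero => zero zero eats E E store E zero   [S -> eats E E]
zero zero eats E E store E zero => zero zero eats zero S store E store E zero   [E -> zero S store]
zero zero eats zero S store E store E zero => zero zero eats zero store store E store E zero   [S -> store]
zero zero eats zero store store E store E zero => zero zero eats zero store store old store E zero   [E -> old]
zero zero eats zero store store old store E zero => zero zero eats zero store store old store old zero   [E -> old]

S => zero S zero => zero E zero => zero S E zero => zero E E zero => zero zero S store E zero => zero zero eats E E store E zero => zero zero eats zero S store E store E zero => zero zero eats zero store store E store E zero => zero zero eats zero store store old store E zero => zero zero eats zero store store old store old zero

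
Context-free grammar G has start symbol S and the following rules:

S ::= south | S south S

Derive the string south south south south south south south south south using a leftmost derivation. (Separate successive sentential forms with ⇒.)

S ⇒ S south S ⇒ S south S south S ⇒ S south S south S south S ⇒ S south S south S south S south S ⇒ south south S south S south S south S ⇒ south south south south S south S south S ⇒ south south south south south south S south S ⇒ south south south south south south south south S ⇒ south south south south south south south south south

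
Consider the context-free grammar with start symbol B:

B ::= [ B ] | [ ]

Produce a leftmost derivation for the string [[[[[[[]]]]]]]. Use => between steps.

B => [B] => [[B]] => [[[B]]] => [[[[B]]]] => [[[[[B]]]]] => [[[[[[B]]]]]] => [[[[[[[]]]]]]]

B => [B]   [B ::= [ B ]]
[B] => [[B]]   [B ::= [ B ]]
[[B]] => [[[B]]]   [B ::= [ B ]]
[[[B]]] => [[[[B]]]]   [B ::= [ B ]]
[[[[B]]]] => [[[[[B]]]]]   [B ::= [ B ]]
[[[[[B]]]]] => [[[[[[B]]]]]]   [B ::= [ B ]]
[[[[[[B]]]]]] => [[[[[[[]]]]]]]   [B ::= [ ]]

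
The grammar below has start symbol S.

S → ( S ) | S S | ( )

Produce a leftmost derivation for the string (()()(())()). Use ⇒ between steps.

S ⇒ (S)   [S → ( S )]
(S) ⇒ (SS)   [S → S S]
(SS) ⇒ (SSS)   [S → S S]
(SSS) ⇒ (SSSS)   [S → S S]
(SSSS) ⇒ (()SSS)   [S → ( )]
(()SSS) ⇒ (()()SS)   [S → ( )]
(()()SS) ⇒ (()()(S)S)   [S → ( S )]
(()()(S)S) ⇒ (()()(())S)   [S → ( )]
(()()(())S) ⇒ (()()(())())   [S → ( )]

S ⇒ (S) ⇒ (SS) ⇒ (SSS) ⇒ (SSSS) ⇒ (()SSS) ⇒ (()()SS) ⇒ (()()(S)S) ⇒ (()()(())S) ⇒ (()()(())())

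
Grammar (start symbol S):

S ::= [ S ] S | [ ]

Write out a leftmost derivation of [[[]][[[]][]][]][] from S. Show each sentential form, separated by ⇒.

S ⇒ [S]S ⇒ [[S]S]S ⇒ [[[]]S]S ⇒ [[[]][S]S]S ⇒ [[[]][[S]S]S]S ⇒ [[[]][[[]]S]S]S ⇒ [[[]][[[]][]]S]S ⇒ [[[]][[[]][]][]]S ⇒ [[[]][[[]][]][]][]

S ⇒ [S]S   [S ::= [ S ] S]
[S]S ⇒ [[S]S]S   [S ::= [ S ] S]
[[S]S]S ⇒ [[[]]S]S   [S ::= [ ]]
[[[]]S]S ⇒ [[[]][S]S]S   [S ::= [ S ] S]
[[[]][S]S]S ⇒ [[[]][[S]S]S]S   [S ::= [ S ] S]
[[[]][[S]S]S]S ⇒ [[[]][[[]]S]S]S   [S ::= [ ]]
[[[]][[[]]S]S]S ⇒ [[[]][[[]][]]S]S   [S ::= [ ]]
[[[]][[[]][]]S]S ⇒ [[[]][[[]][]][]]S   [S ::= [ ]]
[[[]][[[]][]][]]S ⇒ [[[]][[[]][]][]][]   [S ::= [ ]]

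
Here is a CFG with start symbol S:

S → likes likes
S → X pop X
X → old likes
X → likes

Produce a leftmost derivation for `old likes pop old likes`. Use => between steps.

S => X pop X   [S → X pop X]
X pop X => old likes pop X   [X → old likes]
old likes pop X => old likes pop old likes   [X → old likes]

S => X pop X => old likes pop X => old likes pop old likes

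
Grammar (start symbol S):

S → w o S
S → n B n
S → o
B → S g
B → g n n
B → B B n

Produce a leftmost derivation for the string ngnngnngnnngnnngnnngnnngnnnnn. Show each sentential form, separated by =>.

S => nBn   [S → n B n]
nBn => nBBnn   [B → B B n]
nBBnn => ngnnBnn   [B → g n n]
ngnnBnn => ngnnBBnnn   [B → B B n]
ngnnBBnnn => ngnnBBnBnnn   [B → B B n]
ngnnBBnBnnn => ngnnBBnBnBnnn   [B → B B n]
ngnnBBnBnBnnn => ngnnBBnBnBnBnnn   [B → B B n]
ngnnBBnBnBnBnnn => ngnnBBnBnBnBnBnnn   [B → B B n]
ngnnBBnBnBnBnBnnn => ngnngnnBnBnBnBnBnnn   [B → g n n]
ngnngnnBnBnBnBnBnnn => ngnngnngnnnBnBnBnBnnn   [B → g n n]
ngnngnngnnnBnBnBnBnnn => ngnngnngnnngnnnBnBnBnnn   [B → g n n]
ngnngnngnnngnnnBnBnBnnn => ngnngnngnnngnnngnnnBnBnnn   [B → g n n]
ngnngnngnnngnnngnnnBnBnnn => ngnngnngnnngnnngnnngnnnBnnn   [B → g n n]
ngnngnngnnngnnngnnngnnnBnnn => ngnngnngnnngnnngnnngnnngnnnnn   [B → g n n]

S=>nBn=>nBBnn=>ngnnBnn=>ngnnBBnnn=>ngnnBBnBnnn=>ngnnBBnBnBnnn=>ngnnBBnBnBnBnnn=>ngnnBBnBnBnBnBnnn=>ngnngnnBnBnBnBnBnnn=>ngnngnngnnnBnBnBnBnnn=>ngnngnngnnngnnnBnBnBnnn=>ngnngnngnnngnnngnnnBnBnnn=>ngnngnngnnngnnngnnngnnnBnnn=>ngnngnngnnngnnngnnngnnngnnnnn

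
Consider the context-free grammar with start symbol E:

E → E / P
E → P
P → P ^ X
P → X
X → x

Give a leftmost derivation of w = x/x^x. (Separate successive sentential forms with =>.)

E => E/P => P/P => X/P => x/P => x/P^X => x/X^X => x/x^X => x/x^x

E => E/P   [E → E / P]
E/P => P/P   [E → P]
P/P => X/P   [P → X]
X/P => x/P   [X → x]
x/P => x/P^X   [P → P ^ X]
x/P^X => x/X^X   [P → X]
x/X^X => x/x^X   [X → x]
x/x^X => x/x^x   [X → x]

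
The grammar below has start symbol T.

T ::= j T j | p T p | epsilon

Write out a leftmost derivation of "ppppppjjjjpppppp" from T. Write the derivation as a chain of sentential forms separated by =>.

T => pTp => ppTpp => pppTppp => ppppTpppp => pppppTppppp => ppppppTpppppp => ppppppjTjpppppp => ppppppjjTjjpppppp => ppppppjjjjpppppp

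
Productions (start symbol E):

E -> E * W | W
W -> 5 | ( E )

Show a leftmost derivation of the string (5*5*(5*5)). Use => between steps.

E => W   [E -> W]
W => (E)   [W -> ( E )]
(E) => (E*W)   [E -> E * W]
(E*W) => (E*W*W)   [E -> E * W]
(E*W*W) => (W*W*W)   [E -> W]
(W*W*W) => (5*W*W)   [W -> 5]
(5*W*W) => (5*5*W)   [W -> 5]
(5*5*W) => (5*5*(E))   [W -> ( E )]
(5*5*(E)) => (5*5*(E*W))   [E -> E * W]
(5*5*(E*W)) => (5*5*(W*W))   [E -> W]
(5*5*(W*W)) => (5*5*(5*W))   [W -> 5]
(5*5*(5*W)) => (5*5*(5*5))   [W -> 5]

E => W => (E) => (E*W) => (E*W*W) => (W*W*W) => (5*W*W) => (5*5*W) => (5*5*(E)) => (5*5*(E*W)) => (5*5*(W*W)) => (5*5*(5*W)) => (5*5*(5*5))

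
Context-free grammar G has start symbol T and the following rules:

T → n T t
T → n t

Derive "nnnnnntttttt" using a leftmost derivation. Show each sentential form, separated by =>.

T => nTt   [T → n T t]
nTt => nnTtt   [T → n T t]
nnTtt => nnnTttt   [T → n T t]
nnnTttt => nnnnTtttt   [T → n T t]
nnnnTtttt => nnnnnTttttt   [T → n T t]
nnnnnTttttt => nnnnnntttttt   [T → n t]

T => nTt => nnTtt => nnnTttt => nnnnTtttt => nnnnnTttttt => nnnnnntttttt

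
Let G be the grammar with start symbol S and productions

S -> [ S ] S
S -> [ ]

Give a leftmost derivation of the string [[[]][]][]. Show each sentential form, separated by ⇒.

S ⇒ [S]S ⇒ [[S]S]S ⇒ [[[]]S]S ⇒ [[[]][]]S ⇒ [[[]][]][]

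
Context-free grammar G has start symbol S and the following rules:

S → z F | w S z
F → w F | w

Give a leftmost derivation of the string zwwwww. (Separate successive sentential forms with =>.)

S => zF   [S → z F]
zF => zwF   [F → w F]
zwF => zwwF   [F → w F]
zwwF => zwwwF   [F → w F]
zwwwF => zwwwwF   [F → w F]
zwwwwF => zwwwww   [F → w]

S => zF => zwF => zwwF => zwwwF => zwwwwF => zwwwww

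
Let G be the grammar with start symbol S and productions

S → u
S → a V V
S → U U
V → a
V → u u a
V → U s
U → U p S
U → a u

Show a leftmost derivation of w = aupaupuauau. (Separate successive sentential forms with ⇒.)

S ⇒ UU ⇒ UpSU ⇒ aupSU ⇒ aupUUU ⇒ aupUpSUU ⇒ aupaupSUU ⇒ aupaupuUU ⇒ aupaupuauU ⇒ aupaupuauau

S ⇒ UU   [S → U U]
UU ⇒ UpSU   [U → U p S]
UpSU ⇒ aupSU   [U → a u]
aupSU ⇒ aupUUU   [S → U U]
aupUUU ⇒ aupUpSUU   [U → U p S]
aupUpSUU ⇒ aupaupSUU   [U → a u]
aupaupSUU ⇒ aupaupuUU   [S → u]
aupaupuUU ⇒ aupaupuauU   [U → a u]
aupaupuauU ⇒ aupaupuauau   [U → a u]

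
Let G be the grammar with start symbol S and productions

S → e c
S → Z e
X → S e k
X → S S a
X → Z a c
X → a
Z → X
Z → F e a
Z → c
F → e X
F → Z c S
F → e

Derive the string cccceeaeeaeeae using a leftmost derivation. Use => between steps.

S => Ze => Feae => ZcSeae => ccSeae => ccZeeae => ccFeaeeae => ccZcSeaeeae => ccccSeaeeae => ccccZeeaeeae => ccccFeaeeaeeae => cccceeaeeaeeae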